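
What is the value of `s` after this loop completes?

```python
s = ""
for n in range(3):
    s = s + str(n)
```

Concatenate digits 0 to 2
`s` takes the values: "" → "0" → "01" → "012"

Answer: "012"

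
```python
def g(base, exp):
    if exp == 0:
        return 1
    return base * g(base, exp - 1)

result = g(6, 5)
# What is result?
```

g(6, 5) = 6 * 6 * 6 * 6 * 6 = 7776

Answer: 7776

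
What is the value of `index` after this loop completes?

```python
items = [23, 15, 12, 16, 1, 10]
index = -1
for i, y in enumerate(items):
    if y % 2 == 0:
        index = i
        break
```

First even number index in [23, 15, 12, 16, 1, 10]
`index` takes the values: -1 → 2

Answer: 2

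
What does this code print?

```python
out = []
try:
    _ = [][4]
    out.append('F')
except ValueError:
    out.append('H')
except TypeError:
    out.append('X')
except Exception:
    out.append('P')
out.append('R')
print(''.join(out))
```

Execution trace: 'P' (except Exception) → 'R' (after the try/except). Output: PR

Answer: PR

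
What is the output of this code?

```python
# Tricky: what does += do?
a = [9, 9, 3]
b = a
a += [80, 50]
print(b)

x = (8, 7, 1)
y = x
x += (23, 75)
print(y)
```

Key concept: += behavior differs for mutable vs immutable.
Step by step:
`a = [9, 9, 3]` → a = [9, 9, 3]
`b = a` → b = [9, 9, 3] (same object as a)
`a += [80, 50]` → a = [9, 9, 3, 80, 50] (same object as b); b = [9, 9, 3, 80, 50] (same object as a)
`print(b)` → prints [9, 9, 3, 80, 50]
`x = (8, 7, 1)` → x = (8, 7, 1)
`y = x` → y = (8, 7, 1)
`x += (23, 75)` → x = (8, 7, 1, 23, 75)
`print(y)` → prints (8, 7, 1)

Answer:
[9, 9, 3, 80, 50]
(8, 7, 1)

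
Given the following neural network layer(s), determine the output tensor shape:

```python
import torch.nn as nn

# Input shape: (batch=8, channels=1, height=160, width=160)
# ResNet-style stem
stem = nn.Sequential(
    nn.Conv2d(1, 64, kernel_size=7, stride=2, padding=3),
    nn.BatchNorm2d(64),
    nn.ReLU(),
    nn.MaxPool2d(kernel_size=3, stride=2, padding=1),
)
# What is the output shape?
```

Input: (8, 1, 160, 160) -> after Conv2d 7x7 stride=2: (8, 64, 80, 80) -> Output: (8, 64, 40, 40)

Answer: (8, 64, 40, 40)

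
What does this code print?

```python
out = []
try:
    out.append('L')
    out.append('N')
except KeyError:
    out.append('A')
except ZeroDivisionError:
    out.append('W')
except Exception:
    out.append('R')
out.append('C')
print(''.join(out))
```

Execution trace: 'L' (try body) → 'N' (try body, no exception) → 'C' (after the try/except). Output: LNC

Answer: LNC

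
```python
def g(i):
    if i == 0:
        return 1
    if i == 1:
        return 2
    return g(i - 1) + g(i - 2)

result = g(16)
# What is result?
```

Build up from base cases: g(0)=1, g(1)=2, g(2)=3, g(3)=5, g(4)=8, g(5)=13, g(6)=21, ..., g(16)=2584

Answer: 2584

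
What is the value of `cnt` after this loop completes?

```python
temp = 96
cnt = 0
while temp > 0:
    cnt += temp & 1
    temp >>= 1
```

Count set bits in 96 (binary: 0b1100000)
`cnt` takes the values: 0 → 1 → 2

Answer: 2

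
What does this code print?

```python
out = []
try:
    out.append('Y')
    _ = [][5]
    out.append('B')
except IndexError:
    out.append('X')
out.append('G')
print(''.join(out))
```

Execution trace: 'Y' (try body) → 'X' (except IndexError) → 'G' (after the try/except). Output: YXG

Answer: YXG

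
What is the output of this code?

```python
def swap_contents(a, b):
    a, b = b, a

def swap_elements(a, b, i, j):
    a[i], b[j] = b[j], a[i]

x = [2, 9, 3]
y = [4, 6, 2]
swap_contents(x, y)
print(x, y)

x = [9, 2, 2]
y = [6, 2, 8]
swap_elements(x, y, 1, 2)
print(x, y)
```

Key concept: parameter rebinding vs mutation.
Step by step:
`x = [2, 9, 3]` → x = [2, 9, 3]
`y = [4, 6, 2]` → y = [4, 6, 2]
`swap_contents(x, y)` → no visible change to tracked variables
`print(x, y)` → prints [2, 9, 3] [4, 6, 2]
`x = [9, 2, 2]` → x = [9, 2, 2]
`y = [6, 2, 8]` → y = [6, 2, 8]
`swap_elements(x, y, 1, 2)` → x = [9, 8, 2]; y = [6, 2, 2]
`print(x, y)` → prints [9, 8, 2] [6, 2, 2]

Answer:
[2, 9, 3] [4, 6, 2]
[9, 8, 2] [6, 2, 2]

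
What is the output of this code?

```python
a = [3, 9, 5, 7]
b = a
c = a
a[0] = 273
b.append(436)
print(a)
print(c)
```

Key concept: multiple aliases.
Step by step:
`a = [3, 9, 5, 7]` → a = [3, 9, 5, 7]
`b = a` → b = [3, 9, 5, 7] (same object as a)
`c = a` → c = [3, 9, 5, 7] (same object as a, b)
`a[0] = 273` → a = [273, 9, 5, 7] (same object as b, c); b = [273, 9, 5, 7] (same object as a, c); c = [273, 9, 5, 7] (same object as a, b)
`b.append(436)` → a = [273, 9, 5, 7, 436] (same object as b, c); b = [273, 9, 5, 7, 436] (same object as a, c); c = [273, 9, 5, 7, 436] (same object as a, b)
`print(a)` → prints [273, 9, 5, 7, 436]
`print(c)` → prints [273, 9, 5, 7, 436]

Answer:
[273, 9, 5, 7, 436]
[273, 9, 5, 7, 436]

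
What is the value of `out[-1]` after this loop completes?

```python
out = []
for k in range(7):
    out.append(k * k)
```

Last element of squares 0 to 6
`out` takes the values: [] → [0] → [0, 1] → [0, 1, 4] → [0, 1, 4, 9] → [0, 1, 4, 9, 16] → [0, 1, 4, 9, 16, 25] → [0, 1, 4, 9, 16, 25, 36]
So `out[-1]` = 36

Answer: 36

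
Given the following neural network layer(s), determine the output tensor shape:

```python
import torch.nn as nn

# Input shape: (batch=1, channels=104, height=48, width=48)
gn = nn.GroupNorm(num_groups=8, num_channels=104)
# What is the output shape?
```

Input: (1, 104, 48, 48) -> Output: (1, 104, 48, 48)

Answer: (1, 104, 48, 48)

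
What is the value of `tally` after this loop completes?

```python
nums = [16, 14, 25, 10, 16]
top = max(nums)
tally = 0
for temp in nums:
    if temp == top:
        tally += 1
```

Count of max value 25 in [16, 14, 25, 10, 16]
`tally` takes the values: 0 → 1

Answer: 1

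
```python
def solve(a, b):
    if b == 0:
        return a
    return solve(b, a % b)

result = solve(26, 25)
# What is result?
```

solve(26, 25) -> solve(25, 1) -> solve(1, 0) -> 1

Answer: 1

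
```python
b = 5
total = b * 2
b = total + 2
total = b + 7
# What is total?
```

Trace:
`b = 5` → b = 5
`total = b * 2` → total = 10
`b = total + 2` → b = 12
`total = b + 7` → total = 19
So total = 19

Answer: 19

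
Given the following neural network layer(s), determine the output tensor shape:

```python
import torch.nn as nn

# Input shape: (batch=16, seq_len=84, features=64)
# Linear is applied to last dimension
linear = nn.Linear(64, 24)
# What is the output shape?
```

Input: (16, 84, 64) -> Output: (16, 84, 24)

Answer: (16, 84, 24)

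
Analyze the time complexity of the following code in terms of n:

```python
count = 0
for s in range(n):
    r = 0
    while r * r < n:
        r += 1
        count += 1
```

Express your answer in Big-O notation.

Each loop level contributes: n × √n. Multiplying the contributions gives O(n√n).

Answer: O(n√n)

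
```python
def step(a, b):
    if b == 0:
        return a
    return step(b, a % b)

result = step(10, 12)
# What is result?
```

step(10, 12) -> step(12, 10) -> step(10, 2) -> step(2, 0) -> 2

Answer: 2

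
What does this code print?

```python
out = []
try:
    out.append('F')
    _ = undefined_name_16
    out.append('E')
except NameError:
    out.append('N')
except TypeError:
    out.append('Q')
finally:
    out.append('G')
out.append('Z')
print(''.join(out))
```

Execution trace: 'F' (try body) → 'N' (except NameError) → 'G' (finally) → 'Z' (after the try/except). Output: FNGZ

Answer: FNGZ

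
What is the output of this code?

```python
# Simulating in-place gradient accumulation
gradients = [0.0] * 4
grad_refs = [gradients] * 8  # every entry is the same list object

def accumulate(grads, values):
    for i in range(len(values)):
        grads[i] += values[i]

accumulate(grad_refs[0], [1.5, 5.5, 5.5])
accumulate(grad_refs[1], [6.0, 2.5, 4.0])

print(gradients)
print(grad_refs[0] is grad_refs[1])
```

Key concept: gradient accumulation aliasing.
Step by step:
`gradients = [0.0] * 4` → gradients = [0.0, 0.0, 0.0, 0.0]
`grad_refs = [gradients] * 8` → grad_refs = [[0.0, 0.0, 0.0, 0.0], [0.0, 0.0, 0.0, 0.0], [0.0, 0.0, 0.0, 0.0], [0.0, 0.0, 0.0, 0.0], [0.0, 0.0, 0.0, 0.0], [0.0, 0.0, 0.0, 0.0], [0.0, 0.0, 0.0, 0.0], [0.0, 0.0, 0.0, 0.0]]
`accumulate(grad_refs[0], [1.5, 5.5, 5.5])` → gradients = [1.5, 5.5, 5.5, 0.0]; grad_refs = [[1.5, 5.5, 5.5, 0.0], [1.5, 5.5, 5.5, 0.0], [1.5, 5.5, 5.5, 0.0], [1.5, 5.5, 5.5, 0.0], [1.5, 5.5, 5.5, 0.0], [1.5, 5.5, 5.5, 0.0], [1.5, 5.5, 5.5, 0.0], [1.5, 5.5, 5.5, 0.0]]
`accumulate(grad_refs[1], [6.0, 2.5, 4.0])` → gradients = [7.5, 8.0, 9.5, 0.0]; grad_refs = [[7.5, 8.0, 9.5, 0.0], [7.5, 8.0, 9.5, 0.0], [7.5, 8.0, 9.5, 0.0], [7.5, 8.0, 9.5, 0.0], [7.5, 8.0, 9.5, 0.0], [7.5, 8.0, 9.5, 0.0], [7.5, 8.0, 9.5, 0.0], [7.5, 8.0, 9.5, 0.0]]
`print(gradients)` → prints [7.5, 8.0, 9.5, 0.0]
`print(grad_refs[0] is grad_refs[1])` → prints True

Answer:
[7.5, 8.0, 9.5, 0.0]
True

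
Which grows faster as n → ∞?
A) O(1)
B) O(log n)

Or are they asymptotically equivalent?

O(1) vs O(log n): Higher order terms dominate.

Answer: B) O(log n) grows faster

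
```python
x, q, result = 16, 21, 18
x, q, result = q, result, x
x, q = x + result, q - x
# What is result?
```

Trace:
`x, q, result = 16, 21, 18` → x = 16; q = 21; result = 18
`x, q, result = q, result, x` → x = 21; q = 18; result = 16
`x, q = x + result, q - x` → x = 37; q = -3
So result = 16

Answer: 16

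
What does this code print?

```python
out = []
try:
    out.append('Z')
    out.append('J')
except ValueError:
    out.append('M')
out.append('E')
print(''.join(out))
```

Execution trace: 'Z' (try body) → 'J' (try body, no exception) → 'E' (after the try/except). Output: ZJE

Answer: ZJE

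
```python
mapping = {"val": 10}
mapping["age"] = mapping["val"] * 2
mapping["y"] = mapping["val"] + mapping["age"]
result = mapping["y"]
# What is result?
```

Trace:
`mapping = {"val": 10}` → mapping = {'val': 10}
`mapping["age"] = mapping["val"] * 2` → mapping = {'val': 10, 'age': 20}
`mapping["y"] = mapping["val"] + mapping["age"]` → mapping = {'val': 10, 'age': 20, 'y': 30}
`result = mapping["y"]` → result = 30
So result = 30

Answer: 30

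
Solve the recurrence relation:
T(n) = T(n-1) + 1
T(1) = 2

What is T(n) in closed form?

Unrolling: T(n) = T(1) + 1·(n-1) = 2 + 1(n-1) = n + 1.

Answer: T(n) = n + 1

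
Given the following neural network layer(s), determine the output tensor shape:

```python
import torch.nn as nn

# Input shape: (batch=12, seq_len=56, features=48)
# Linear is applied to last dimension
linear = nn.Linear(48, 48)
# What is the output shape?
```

Input: (12, 56, 48) -> Output: (12, 56, 48)

Answer: (12, 56, 48)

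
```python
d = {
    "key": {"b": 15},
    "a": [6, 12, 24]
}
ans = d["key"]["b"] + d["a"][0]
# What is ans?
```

Trace:
`d = { ...` → d = {'key': {'b': 15}, 'a': [6, 12, 24]}
`ans = d["key"]["b"] + d["a"][0]` → ans = 21
So ans = 21

Answer: 21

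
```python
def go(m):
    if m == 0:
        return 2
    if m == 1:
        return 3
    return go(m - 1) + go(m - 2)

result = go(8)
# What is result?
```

Build up from base cases: go(0)=2, go(1)=3, go(2)=5, go(3)=8, go(4)=13, go(5)=21, go(6)=34, ..., go(8)=89

Answer: 89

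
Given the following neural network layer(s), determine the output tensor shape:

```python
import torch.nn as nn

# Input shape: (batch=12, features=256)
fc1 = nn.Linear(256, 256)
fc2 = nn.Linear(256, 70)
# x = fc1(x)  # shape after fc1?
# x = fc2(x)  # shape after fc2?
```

Input: (12, 256) -> after fc1: (12, 256) -> Output: (12, 70)

Answer: (12, 70)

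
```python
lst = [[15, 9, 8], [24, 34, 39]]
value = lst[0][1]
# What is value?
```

Trace:
`lst = [[15, 9, 8], [24, 34, 39]]` → lst = [[15, 9, 8], [24, 34, 39]]
`value = lst[0][1]` → value = 9
So value = 9

Answer: 9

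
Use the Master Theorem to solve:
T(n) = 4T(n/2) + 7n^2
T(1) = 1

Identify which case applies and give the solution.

a=4, b=2, f(n)=7n^2. log_2(4) = 2. Since c=2 = 2, Case 2 applies: T(n) = Θ(n^log_b(a) · log n) = O(n^2 log n).

Answer: O(n^2 log n) - Case 2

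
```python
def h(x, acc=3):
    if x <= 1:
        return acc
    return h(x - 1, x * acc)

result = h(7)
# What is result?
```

Accumulator trace (n, acc): (7, 3) -> (6, 21) -> (5, 126) -> (4, 630) -> (3, 2520) -> (2, 7560) -> (1, 15120) -> return 15120

Answer: 15120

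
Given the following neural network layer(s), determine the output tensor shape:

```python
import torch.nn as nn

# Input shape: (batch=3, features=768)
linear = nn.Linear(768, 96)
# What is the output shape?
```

Input: (3, 768) -> Output: (3, 96)

Answer: (3, 96)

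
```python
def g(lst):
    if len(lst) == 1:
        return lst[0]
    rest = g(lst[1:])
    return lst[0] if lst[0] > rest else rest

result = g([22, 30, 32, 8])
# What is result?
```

Recursive max over [22, 30, 32, 8] = 32

Answer: 32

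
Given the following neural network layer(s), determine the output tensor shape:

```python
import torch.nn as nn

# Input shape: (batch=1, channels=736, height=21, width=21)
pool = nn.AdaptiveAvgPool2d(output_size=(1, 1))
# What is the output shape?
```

Input: (1, 736, 21, 21) -> Output: (1, 736, 1, 1)

Answer: (1, 736, 1, 1)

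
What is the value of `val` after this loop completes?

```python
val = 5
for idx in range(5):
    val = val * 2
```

Multiply by 2, 5 times: 5 * 2^5 = 160
`val` takes the values: 5 → 10 → 20 → 40 → 80 → 160

Answer: 160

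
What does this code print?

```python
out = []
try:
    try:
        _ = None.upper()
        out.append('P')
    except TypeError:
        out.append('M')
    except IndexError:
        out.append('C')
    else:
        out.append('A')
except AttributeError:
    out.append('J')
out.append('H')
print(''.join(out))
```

Execution trace: 'J' (outer except AttributeError) → 'H' (after the try/except). Output: JH

Answer: JH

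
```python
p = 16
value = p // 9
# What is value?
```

Trace:
`p = 16` → p = 16
`value = p // 9` → value = 1
So value = 1

Answer: 1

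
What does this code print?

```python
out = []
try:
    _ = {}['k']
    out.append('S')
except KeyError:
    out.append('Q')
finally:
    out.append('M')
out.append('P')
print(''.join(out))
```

Execution trace: 'Q' (except KeyError) → 'M' (finally) → 'P' (after the try/except). Output: QMP

Answer: QMP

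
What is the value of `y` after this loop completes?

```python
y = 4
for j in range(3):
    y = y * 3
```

Multiply by 3, 3 times: 4 * 3^3 = 108
`y` takes the values: 4 → 12 → 36 → 108

Answer: 108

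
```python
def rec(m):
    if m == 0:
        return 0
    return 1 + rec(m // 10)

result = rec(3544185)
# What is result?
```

Count of digits of 3544185: 7

Answer: 7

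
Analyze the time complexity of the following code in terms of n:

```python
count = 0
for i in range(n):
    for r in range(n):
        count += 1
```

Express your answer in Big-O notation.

Each loop level contributes: n × n. Multiplying the contributions gives O(n^2).

Answer: O(n^2)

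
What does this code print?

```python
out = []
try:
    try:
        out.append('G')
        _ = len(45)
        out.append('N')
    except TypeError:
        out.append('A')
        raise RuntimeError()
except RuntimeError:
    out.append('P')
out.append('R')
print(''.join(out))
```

Execution trace: 'G' (inner try body) → 'A' (inner except TypeError) → 'P' (outer except RuntimeError) → 'R' (after the try/except). Output: GAPR

Answer: GAPR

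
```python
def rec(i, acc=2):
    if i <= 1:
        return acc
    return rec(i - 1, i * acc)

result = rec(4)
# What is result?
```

Accumulator trace (n, acc): (4, 2) -> (3, 8) -> (2, 24) -> (1, 48) -> return 48

Answer: 48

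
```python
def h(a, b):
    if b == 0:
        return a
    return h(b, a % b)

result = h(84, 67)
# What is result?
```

h(84, 67) -> h(67, 17) -> h(17, 16) -> h(16, 1) -> h(1, 0) -> 1

Answer: 1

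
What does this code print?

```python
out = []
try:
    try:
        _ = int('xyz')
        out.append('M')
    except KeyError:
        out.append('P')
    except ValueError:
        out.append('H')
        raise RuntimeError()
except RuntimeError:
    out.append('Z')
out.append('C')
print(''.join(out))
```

Execution trace: 'H' (inner except ValueError) → 'Z' (outer except RuntimeError) → 'C' (after the try/except). Output: HZC

Answer: HZC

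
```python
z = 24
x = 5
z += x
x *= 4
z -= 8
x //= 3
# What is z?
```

Trace:
`z = 24` → z = 24
`x = 5` → x = 5
`z += x` → z = 29
`x *= 4` → x = 20
`z -= 8` → z = 21
`x //= 3` → x = 6
So z = 21

Answer: 21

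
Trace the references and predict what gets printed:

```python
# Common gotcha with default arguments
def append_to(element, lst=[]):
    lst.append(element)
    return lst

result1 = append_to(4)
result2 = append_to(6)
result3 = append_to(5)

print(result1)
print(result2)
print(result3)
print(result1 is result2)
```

Key concept: mutable default argument gotcha.
Step by step:
`result1 = append_to(4)` → result1 = [4]
`result2 = append_to(6)` → result1 = [4, 6] (same object as result2); result2 = [4, 6] (same object as result1)
`result3 = append_to(5)` → result1 = [4, 6, 5] (same object as result2, result3); result2 = [4, 6, 5] (same object as result1, result3); result3 = [4, 6, 5] (same object as result1, result2)
`print(result1)` → prints [4, 6, 5]
`print(result2)` → prints [4, 6, 5]
`print(result3)` → prints [4, 6, 5]
`print(result1 is result2)` → prints True

Answer:
[4, 6, 5]
[4, 6, 5]
[4, 6, 5]
True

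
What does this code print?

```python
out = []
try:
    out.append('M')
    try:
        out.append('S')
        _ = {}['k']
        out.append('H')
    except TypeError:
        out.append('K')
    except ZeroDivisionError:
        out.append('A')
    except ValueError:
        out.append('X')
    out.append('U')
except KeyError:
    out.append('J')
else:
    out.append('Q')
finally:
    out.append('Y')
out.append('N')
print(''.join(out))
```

Execution trace: 'M' (try body) → 'S' (inner try body) → 'J' (except KeyError) → 'Y' (finally) → 'N' (after the try/except). Output: MSJYN

Answer: MSJYN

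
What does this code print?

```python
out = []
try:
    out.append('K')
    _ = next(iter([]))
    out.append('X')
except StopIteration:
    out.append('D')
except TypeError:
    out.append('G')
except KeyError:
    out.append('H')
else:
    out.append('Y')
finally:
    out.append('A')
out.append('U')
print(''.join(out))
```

Execution trace: 'K' (try body) → 'D' (except StopIteration) → 'A' (finally) → 'U' (after the try/except). Output: KDAU

Answer: KDAU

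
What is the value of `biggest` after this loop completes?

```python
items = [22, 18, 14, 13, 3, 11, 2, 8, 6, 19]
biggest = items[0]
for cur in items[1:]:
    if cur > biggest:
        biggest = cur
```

Maximum of [22, 18, 14, 13, 3, 11, 2, 8, 6, 19]
`biggest` takes the values: 22

Answer: 22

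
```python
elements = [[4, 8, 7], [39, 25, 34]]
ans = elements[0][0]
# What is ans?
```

Trace:
`elements = [[4, 8, 7], [39, 25, 34]]` → elements = [[4, 8, 7], [39, 25, 34]]
`ans = elements[0][0]` → ans = 4
So ans = 4

Answer: 4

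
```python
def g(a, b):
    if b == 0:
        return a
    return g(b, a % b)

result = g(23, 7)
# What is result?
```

g(23, 7) -> g(7, 2) -> g(2, 1) -> g(1, 0) -> 1

Answer: 1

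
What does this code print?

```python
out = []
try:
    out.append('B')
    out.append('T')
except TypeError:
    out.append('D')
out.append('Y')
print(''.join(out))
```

Execution trace: 'B' (try body) → 'T' (try body, no exception) → 'Y' (after the try/except). Output: BTY

Answer: BTY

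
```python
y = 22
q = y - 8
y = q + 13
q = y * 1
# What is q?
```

Trace:
`y = 22` → y = 22
`q = y - 8` → q = 14
`y = q + 13` → y = 27
`q = y * 1` → q = 27
So q = 27

Answer: 27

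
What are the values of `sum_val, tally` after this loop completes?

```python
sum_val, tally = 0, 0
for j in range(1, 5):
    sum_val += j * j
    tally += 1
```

Sum of squares and count
`sum_val, tally` takes the values: (0, 0) → (1, 0) → (1, 1) → (5, 1) → (5, 2) → (14, 2) → (14, 3) → (30, 3) → (30, 4)

Answer: 30, 4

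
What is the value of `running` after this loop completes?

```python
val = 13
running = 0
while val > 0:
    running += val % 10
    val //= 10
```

Sum digits of 13
`running` takes the values: 0 → 3 → 4

Answer: 4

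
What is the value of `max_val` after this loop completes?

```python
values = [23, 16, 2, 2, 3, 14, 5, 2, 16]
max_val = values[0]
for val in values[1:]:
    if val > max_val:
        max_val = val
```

Maximum of [23, 16, 2, 2, 3, 14, 5, 2, 16]
`max_val` takes the values: 23

Answer: 23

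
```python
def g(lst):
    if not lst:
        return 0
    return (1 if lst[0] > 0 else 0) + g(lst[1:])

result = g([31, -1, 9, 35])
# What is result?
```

Count of positive elements in [31, -1, 9, 35] = 3

Answer: 3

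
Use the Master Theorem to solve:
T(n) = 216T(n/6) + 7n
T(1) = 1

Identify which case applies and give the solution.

a=216, b=6, f(n)=7n. log_6(216) = 3. Since c=1 < 3, Case 1 applies: T(n) = Θ(n^log_b(a)) = O(n^3).

Answer: O(n^3) - Case 1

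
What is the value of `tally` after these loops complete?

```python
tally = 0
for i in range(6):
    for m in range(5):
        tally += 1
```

6 * 5 = 30
`tally` takes the values: 0 → 1 → 2 → 3 → 4 → 5 → 6 → 7 → 8 → 9 → 10 → 11 → 12 → 13 → 14 → 15 → 16 → 17 → 18 → 19 → 20 → 21 → 22 → 23 → 24 → 25 → 26 → 27 → 28 → 29 → 30

Answer: 30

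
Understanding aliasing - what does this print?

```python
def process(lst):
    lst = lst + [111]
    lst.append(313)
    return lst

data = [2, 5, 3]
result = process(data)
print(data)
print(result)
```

Key concept: rebinding parameter vs mutation.
Step by step:
`data = [2, 5, 3]` → data = [2, 5, 3]
`result = process(data)` → result = [2, 5, 3, 111, 313]
`print(data)` → prints [2, 5, 3]
`print(result)` → prints [2, 5, 3, 111, 313]

Answer:
[2, 5, 3]
[2, 5, 3, 111, 313]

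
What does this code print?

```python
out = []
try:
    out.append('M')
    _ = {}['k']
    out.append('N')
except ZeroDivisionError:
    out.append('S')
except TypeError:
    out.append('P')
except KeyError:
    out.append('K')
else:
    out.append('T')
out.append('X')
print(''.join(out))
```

Execution trace: 'M' (try body) → 'K' (except KeyError) → 'X' (after the try/except). Output: MKX

Answer: MKX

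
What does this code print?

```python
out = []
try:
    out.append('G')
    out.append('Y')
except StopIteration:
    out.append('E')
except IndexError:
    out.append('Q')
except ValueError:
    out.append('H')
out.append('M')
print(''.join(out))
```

Execution trace: 'G' (try body) → 'Y' (try body, no exception) → 'M' (after the try/except). Output: GYM

Answer: GYM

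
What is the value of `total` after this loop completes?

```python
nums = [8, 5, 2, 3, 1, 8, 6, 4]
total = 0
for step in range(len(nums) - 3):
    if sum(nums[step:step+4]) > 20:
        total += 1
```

Count windows with sum > 20
`total` takes the values: 0

Answer: 0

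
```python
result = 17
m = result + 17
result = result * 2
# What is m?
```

Trace:
`result = 17` → result = 17
`m = result + 17` → m = 34
`result = result * 2` → result = 34
So m = 34

Answer: 34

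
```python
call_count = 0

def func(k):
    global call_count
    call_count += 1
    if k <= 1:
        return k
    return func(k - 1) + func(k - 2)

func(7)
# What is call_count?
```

Calls(k) = 1 + Calls(k-1) + Calls(k-2); Calls(0)=Calls(1)=1. For k=7 this gives 41.

Answer: 41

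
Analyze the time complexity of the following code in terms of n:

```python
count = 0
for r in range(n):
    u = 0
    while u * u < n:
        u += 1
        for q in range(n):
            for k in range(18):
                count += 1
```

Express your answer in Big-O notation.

Each loop level contributes: n × √n × n × 1. Multiplying the contributions gives O(n^2√n).

Answer: O(n^2√n)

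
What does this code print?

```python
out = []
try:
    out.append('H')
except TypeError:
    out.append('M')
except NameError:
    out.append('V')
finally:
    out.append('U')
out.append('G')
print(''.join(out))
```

Execution trace: 'H' (try body, no exception) → 'U' (finally) → 'G' (after the try/except). Output: HUG

Answer: HUG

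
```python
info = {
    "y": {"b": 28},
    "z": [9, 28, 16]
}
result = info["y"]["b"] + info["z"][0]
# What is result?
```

Trace:
`info = { ...` → info = {'y': {'b': 28}, 'z': [9, 28, 16]}
`result = info["y"]["b"] + info["z"][0]` → result = 37
So result = 37

Answer: 37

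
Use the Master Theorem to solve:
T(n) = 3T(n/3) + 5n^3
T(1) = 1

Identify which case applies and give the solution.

a=3, b=3, f(n)=5n^3. log_3(3) = 1. Since c=3 > 1 and the regularity condition holds (3(n/3)^3 = (3/3^3)n^3 with 3/3^3 < 1), Case 3 applies: T(n) = Θ(f(n)) = O(n^3).

Answer: O(n^3) - Case 3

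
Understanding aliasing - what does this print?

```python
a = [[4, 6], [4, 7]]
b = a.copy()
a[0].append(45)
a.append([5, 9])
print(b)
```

Key concept: shallow copy with nested lists.
Step by step:
`a = [[4, 6], [4, 7]]` → a = [[4, 6], [4, 7]]
`b = a.copy()` → b = [[4, 6], [4, 7]]
`a[0].append(45)` → a = [[4, 6, 45], [4, 7]]; b = [[4, 6, 45], [4, 7]]
`a.append([5, 9])` → a = [[4, 6, 45], [4, 7], [5, 9]]
`print(b)` → prints [[4, 6, 45], [4, 7]]

Answer: [[4, 6, 45], [4, 7]]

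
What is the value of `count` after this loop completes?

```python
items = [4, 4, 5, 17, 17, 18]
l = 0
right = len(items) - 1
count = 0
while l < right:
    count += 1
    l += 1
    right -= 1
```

Iterations until pointers meet (list length 6)
`count` takes the values: 0 → 1 → 2 → 3

Answer: 3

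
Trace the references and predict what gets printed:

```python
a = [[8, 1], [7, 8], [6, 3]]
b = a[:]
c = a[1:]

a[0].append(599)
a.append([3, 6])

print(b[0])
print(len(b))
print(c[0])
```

Key concept: slice with nested mutation.
Step by step:
`a = [[8, 1], [7, 8], [6, 3]]` → a = [[8, 1], [7, 8], [6, 3]]
`b = a[:]` → b = [[8, 1], [7, 8], [6, 3]]
`c = a[1:]` → c = [[7, 8], [6, 3]]
`a[0].append(599)` → a = [[8, 1, 599], [7, 8], [6, 3]]; b = [[8, 1, 599], [7, 8], [6, 3]]
`a.append([3, 6])` → a = [[8, 1, 599], [7, 8], [6, 3], [3, 6]]
`print(b[0])` → prints [8, 1, 599]
`print(len(b))` → prints 3
`print(c[0])` → prints [7, 8]

Answer:
[8, 1, 599]
3
[7, 8]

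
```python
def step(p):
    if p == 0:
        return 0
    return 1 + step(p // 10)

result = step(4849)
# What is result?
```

Count of digits of 4849: 4

Answer: 4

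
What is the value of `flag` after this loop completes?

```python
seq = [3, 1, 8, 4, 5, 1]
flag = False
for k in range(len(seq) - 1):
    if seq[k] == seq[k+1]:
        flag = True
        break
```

Check consecutive duplicates in [3, 1, 8, 4, 5, 1]
`flag` takes the values: False

Answer: False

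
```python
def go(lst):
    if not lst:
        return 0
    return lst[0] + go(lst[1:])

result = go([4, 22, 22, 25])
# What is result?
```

4 + 22 + 22 + 25 + 0 = 73

Answer: 73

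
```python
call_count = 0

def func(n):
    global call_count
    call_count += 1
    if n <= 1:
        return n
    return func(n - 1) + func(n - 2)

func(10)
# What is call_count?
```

Calls(n) = 1 + Calls(n-1) + Calls(n-2); Calls(0)=Calls(1)=1. For n=10 this gives 177.

Answer: 177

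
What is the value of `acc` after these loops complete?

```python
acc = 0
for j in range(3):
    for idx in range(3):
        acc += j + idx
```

Sum of all j+idx for j,idx in 3x3
`acc` takes the values: 0 → 1 → 3 → 4 → 6 → 9 → 11 → 14 → 18

Answer: 18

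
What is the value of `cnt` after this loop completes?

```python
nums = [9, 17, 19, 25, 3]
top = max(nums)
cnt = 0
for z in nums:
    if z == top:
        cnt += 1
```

Count of max value 25 in [9, 17, 19, 25, 3]
`cnt` takes the values: 0 → 1

Answer: 1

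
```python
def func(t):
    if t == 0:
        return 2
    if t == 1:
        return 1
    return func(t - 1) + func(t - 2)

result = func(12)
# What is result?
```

Build up from base cases: func(0)=2, func(1)=1, func(2)=3, func(3)=4, func(4)=7, func(5)=11, func(6)=18, ..., func(12)=322

Answer: 322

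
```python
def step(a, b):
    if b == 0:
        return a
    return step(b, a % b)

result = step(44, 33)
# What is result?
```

step(44, 33) -> step(33, 11) -> step(11, 0) -> 11

Answer: 11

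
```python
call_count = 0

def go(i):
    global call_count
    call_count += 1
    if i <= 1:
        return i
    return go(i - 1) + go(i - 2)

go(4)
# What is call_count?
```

Calls(i) = 1 + Calls(i-1) + Calls(i-2); Calls(0)=Calls(1)=1. For i=4 this gives 9.

Answer: 9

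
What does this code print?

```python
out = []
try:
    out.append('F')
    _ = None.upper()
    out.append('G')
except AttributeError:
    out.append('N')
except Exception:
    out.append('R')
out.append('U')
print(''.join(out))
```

Execution trace: 'F' (try body) → 'N' (except AttributeError) → 'U' (after the try/except). Output: FNU

Answer: FNU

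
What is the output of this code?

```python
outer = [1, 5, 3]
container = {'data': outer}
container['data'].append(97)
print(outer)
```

Key concept: dict holds reference to list.
Step by step:
`outer = [1, 5, 3]` → outer = [1, 5, 3]
`container = {'data': outer}` → container = {'data': [1, 5, 3]}
`container['data'].append(97)` → outer = [1, 5, 3, 97]; container = {'data': [1, 5, 3, 97]}
`print(outer)` → prints [1, 5, 3, 97]

Answer: [1, 5, 3, 97]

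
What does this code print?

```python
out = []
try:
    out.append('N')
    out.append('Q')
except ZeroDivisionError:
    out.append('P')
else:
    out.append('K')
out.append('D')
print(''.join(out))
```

Execution trace: 'N' (try body) → 'Q' (try body, no exception) → 'K' (else) → 'D' (after the try/except). Output: NQKD

Answer: NQKD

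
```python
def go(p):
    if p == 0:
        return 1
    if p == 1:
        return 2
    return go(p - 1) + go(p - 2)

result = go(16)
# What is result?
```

Build up from base cases: go(0)=1, go(1)=2, go(2)=3, go(3)=5, go(4)=8, go(5)=13, go(6)=21, ..., go(16)=2584

Answer: 2584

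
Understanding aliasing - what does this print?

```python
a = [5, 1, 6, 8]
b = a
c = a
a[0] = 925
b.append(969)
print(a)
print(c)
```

Key concept: multiple aliases.
Step by step:
`a = [5, 1, 6, 8]` → a = [5, 1, 6, 8]
`b = a` → b = [5, 1, 6, 8] (same object as a)
`c = a` → c = [5, 1, 6, 8] (same object as a, b)
`a[0] = 925` → a = [925, 1, 6, 8] (same object as b, c); b = [925, 1, 6, 8] (same object as a, c); c = [925, 1, 6, 8] (same object as a, b)
`b.append(969)` → a = [925, 1, 6, 8, 969] (same object as b, c); b = [925, 1, 6, 8, 969] (same object as a, c); c = [925, 1, 6, 8, 969] (same object as a, b)
`print(a)` → prints [925, 1, 6, 8, 969]
`print(c)` → prints [925, 1, 6, 8, 969]

Answer:
[925, 1, 6, 8, 969]
[925, 1, 6, 8, 969]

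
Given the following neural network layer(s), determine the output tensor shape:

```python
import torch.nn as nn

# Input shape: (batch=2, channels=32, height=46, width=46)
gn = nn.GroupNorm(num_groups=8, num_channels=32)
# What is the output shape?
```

Input: (2, 32, 46, 46) -> Output: (2, 32, 46, 46)

Answer: (2, 32, 46, 46)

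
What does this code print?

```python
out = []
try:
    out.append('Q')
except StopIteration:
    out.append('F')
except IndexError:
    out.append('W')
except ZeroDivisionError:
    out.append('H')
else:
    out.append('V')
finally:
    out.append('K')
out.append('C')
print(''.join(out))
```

Execution trace: 'Q' (try body, no exception) → 'V' (else) → 'K' (finally) → 'C' (after the try/except). Output: QVKC

Answer: QVKC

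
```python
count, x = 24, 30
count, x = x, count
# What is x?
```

Trace:
`count, x = 24, 30` → count = 24; x = 30
`count, x = x, count` → count = 30; x = 24
So x = 24

Answer: 24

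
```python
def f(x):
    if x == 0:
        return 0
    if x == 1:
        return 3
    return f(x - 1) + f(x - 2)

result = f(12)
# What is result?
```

Build up from base cases: f(0)=0, f(1)=3, f(2)=3, f(3)=6, f(4)=9, f(5)=15, f(6)=24, ..., f(12)=432

Answer: 432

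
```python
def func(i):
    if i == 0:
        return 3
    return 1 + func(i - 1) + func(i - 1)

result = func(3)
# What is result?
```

func(i) = 1 + 2·func(i-1), func(0)=3. Closed form: (3+1)·2^3 - 1 = 31.

Answer: 31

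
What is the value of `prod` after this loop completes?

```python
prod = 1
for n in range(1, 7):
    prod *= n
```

6! = 720
`prod` takes the values: 1 → 2 → 6 → 24 → 120 → 720

Answer: 720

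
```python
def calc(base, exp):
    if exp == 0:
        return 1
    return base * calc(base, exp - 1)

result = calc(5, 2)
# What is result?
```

calc(5, 2) = 5 * 5 = 25

Answer: 25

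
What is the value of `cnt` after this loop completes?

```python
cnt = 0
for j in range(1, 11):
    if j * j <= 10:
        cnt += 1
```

Count numbers where j² ≤ 10
`cnt` takes the values: 0 → 1 → 2 → 3

Answer: 3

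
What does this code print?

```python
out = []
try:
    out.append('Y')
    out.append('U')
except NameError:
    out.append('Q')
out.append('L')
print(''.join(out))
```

Execution trace: 'Y' (try body) → 'U' (try body, no exception) → 'L' (after the try/except). Output: YUL

Answer: YUL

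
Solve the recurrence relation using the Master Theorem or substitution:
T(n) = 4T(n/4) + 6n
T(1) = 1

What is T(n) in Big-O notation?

By Master Theorem: a=4, b=4, f(n)=6n. Since log_4(4) = 1 and f(n) = Θ(n^1), Case 2 applies. T(n) = O(n log n).

Answer: O(n log n)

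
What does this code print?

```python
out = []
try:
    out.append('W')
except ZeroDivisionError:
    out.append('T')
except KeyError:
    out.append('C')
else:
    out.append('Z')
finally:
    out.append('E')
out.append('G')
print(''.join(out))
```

Execution trace: 'W' (try body, no exception) → 'Z' (else) → 'E' (finally) → 'G' (after the try/except). Output: WZEG

Answer: WZEG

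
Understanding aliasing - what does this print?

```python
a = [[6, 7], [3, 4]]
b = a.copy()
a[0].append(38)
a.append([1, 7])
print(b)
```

Key concept: shallow copy with nested lists.
Step by step:
`a = [[6, 7], [3, 4]]` → a = [[6, 7], [3, 4]]
`b = a.copy()` → b = [[6, 7], [3, 4]]
`a[0].append(38)` → a = [[6, 7, 38], [3, 4]]; b = [[6, 7, 38], [3, 4]]
`a.append([1, 7])` → a = [[6, 7, 38], [3, 4], [1, 7]]
`print(b)` → prints [[6, 7, 38], [3, 4]]

Answer: [[6, 7, 38], [3, 4]]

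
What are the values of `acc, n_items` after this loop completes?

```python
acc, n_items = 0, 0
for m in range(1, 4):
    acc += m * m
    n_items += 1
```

Sum of squares and count
`acc, n_items` takes the values: (0, 0) → (1, 0) → (1, 1) → (5, 1) → (5, 2) → (14, 2) → (14, 3)

Answer: 14, 3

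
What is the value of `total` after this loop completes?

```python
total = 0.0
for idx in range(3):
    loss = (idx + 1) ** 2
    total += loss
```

Sum of squared losses 1² + 2² + ... + 3²
`total` takes the values: 0.0 → 1.0 → 5.0 → 14.0

Answer: 14.0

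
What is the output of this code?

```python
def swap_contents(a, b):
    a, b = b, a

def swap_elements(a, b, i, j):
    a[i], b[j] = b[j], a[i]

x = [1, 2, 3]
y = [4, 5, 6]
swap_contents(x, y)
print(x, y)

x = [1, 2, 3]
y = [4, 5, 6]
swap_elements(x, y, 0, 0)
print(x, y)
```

Key concept: parameter rebinding vs mutation.
Step by step:
`x = [1, 2, 3]` → x = [1, 2, 3]
`y = [4, 5, 6]` → y = [4, 5, 6]
`swap_contents(x, y)` → no visible change to tracked variables
`print(x, y)` → prints [1, 2, 3] [4, 5, 6]
`x = [1, 2, 3]` → x = [1, 2, 3]
`y = [4, 5, 6]` → y = [4, 5, 6]
`swap_elements(x, y, 0, 0)` → x = [4, 2, 3]; y = [1, 5, 6]
`print(x, y)` → prints [4, 2, 3] [1, 5, 6]

Answer:
[1, 2, 3] [4, 5, 6]
[4, 2, 3] [1, 5, 6]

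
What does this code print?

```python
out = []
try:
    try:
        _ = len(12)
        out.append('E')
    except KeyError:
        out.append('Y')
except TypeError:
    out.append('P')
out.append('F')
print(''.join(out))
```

Execution trace: 'P' (outer except TypeError) → 'F' (after the try/except). Output: PF

Answer: PF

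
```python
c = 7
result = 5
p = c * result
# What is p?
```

Trace:
`c = 7` → c = 7
`result = 5` → result = 5
`p = c * result` → p = 35
So p = 35

Answer: 35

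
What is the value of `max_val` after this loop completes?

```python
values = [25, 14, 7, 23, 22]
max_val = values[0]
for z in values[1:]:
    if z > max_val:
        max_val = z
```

Maximum of [25, 14, 7, 23, 22]
`max_val` takes the values: 25

Answer: 25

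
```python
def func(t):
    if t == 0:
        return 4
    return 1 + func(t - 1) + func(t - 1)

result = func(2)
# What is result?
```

func(t) = 1 + 2·func(t-1), func(0)=4. Closed form: (4+1)·2^2 - 1 = 19.

Answer: 19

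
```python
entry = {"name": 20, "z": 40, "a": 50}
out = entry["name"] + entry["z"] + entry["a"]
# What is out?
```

Trace:
`entry = {"name": 20, "z": 40, "a": 50}` → entry = {'name': 20, 'z': 40, 'a': 50}
`out = entry["name"] + entry["z"] + entry["a"]` → out = 110
So out = 110

Answer: 110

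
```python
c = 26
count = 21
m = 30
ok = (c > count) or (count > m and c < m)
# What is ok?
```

Trace:
`c = 26` → c = 26
`count = 21` → count = 21
`m = 30` → m = 30
`ok = (c > count) or (count > m and c < m)` → ok = True
So ok = True

Answer: True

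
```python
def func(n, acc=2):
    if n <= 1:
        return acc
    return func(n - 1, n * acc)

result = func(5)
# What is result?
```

Accumulator trace (n, acc): (5, 2) -> (4, 10) -> (3, 40) -> (2, 120) -> (1, 240) -> return 240

Answer: 240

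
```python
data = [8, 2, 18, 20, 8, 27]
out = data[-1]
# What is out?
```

Trace:
`data = [8, 2, 18, 20, 8, 27]` → data = [8, 2, 18, 20, 8, 27]
`out = data[-1]` → out = 27
So out = 27

Answer: 27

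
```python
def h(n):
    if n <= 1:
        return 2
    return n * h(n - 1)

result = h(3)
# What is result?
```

h(3) = 3 * 2 * 2 = 12

Answer: 12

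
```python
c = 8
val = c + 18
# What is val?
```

Trace:
`c = 8` → c = 8
`val = c + 18` → val = 26
So val = 26

Answer: 26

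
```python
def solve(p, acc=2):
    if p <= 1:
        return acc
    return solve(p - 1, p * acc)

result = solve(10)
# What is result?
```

Accumulator trace (n, acc): (10, 2) -> (9, 20) -> (8, 180) -> (7, 1440) -> (6, 10080) -> (5, 60480) -> (4, 302400) -> (3, 1209600) -> (2, 3628800) -> (1, 7257600) -> return 7257600

Answer: 7257600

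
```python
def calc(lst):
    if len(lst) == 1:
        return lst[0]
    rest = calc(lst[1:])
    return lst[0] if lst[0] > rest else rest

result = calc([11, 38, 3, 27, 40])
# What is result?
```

Recursive max over [11, 38, 3, 27, 40] = 40

Answer: 40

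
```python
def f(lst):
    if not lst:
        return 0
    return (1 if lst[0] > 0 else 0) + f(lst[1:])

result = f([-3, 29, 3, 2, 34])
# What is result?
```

Count of positive elements in [-3, 29, 3, 2, 34] = 4

Answer: 4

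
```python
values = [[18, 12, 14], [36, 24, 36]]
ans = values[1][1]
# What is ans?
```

Trace:
`values = [[18, 12, 14], [36, 24, 36]]` → values = [[18, 12, 14], [36, 24, 36]]
`ans = values[1][1]` → ans = 24
So ans = 24

Answer: 24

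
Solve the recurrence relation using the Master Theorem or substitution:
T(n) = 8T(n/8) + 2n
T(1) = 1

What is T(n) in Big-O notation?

By Master Theorem: a=8, b=8, f(n)=2n. Since log_8(8) = 1 and f(n) = Θ(n^1), Case 2 applies. T(n) = O(n log n).

Answer: O(n log n)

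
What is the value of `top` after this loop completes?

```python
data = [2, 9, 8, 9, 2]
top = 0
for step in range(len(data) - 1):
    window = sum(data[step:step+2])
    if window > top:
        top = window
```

Max sum of 2-element window in [2, 9, 8, 9, 2]
`top` takes the values: 0 → 11 → 17

Answer: 17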